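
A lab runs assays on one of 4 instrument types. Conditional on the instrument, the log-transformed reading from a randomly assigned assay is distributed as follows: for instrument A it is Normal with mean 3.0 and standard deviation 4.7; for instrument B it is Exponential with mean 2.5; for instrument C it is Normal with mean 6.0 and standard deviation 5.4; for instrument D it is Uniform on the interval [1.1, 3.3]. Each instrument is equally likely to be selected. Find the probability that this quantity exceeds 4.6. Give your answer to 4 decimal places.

0.2820

Conditional on each instrument, P(X > 4.6): A: 0.366768; B: 0.158817; C: 0.602282; D: 0.
By total probability, P(X > 4.6) = 0.25·0.366768 + 0.25·0.158817 + 0.25·0.602282 + 0.25·0 = 0.281967.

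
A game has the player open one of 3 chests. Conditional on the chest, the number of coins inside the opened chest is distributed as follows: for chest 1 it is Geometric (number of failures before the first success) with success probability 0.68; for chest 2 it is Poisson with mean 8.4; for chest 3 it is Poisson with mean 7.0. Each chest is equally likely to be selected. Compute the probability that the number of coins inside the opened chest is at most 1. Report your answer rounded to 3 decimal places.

Conditional on each chest, P(X ≤ 1): 1: 0.8976; 2: 0.00211375; 3: 0.00729506.
By total probability, P(X ≤ 1) = 0.333333·0.8976 + 0.333333·0.00211375 + 0.333333·0.00729506 = 0.302336.

0.302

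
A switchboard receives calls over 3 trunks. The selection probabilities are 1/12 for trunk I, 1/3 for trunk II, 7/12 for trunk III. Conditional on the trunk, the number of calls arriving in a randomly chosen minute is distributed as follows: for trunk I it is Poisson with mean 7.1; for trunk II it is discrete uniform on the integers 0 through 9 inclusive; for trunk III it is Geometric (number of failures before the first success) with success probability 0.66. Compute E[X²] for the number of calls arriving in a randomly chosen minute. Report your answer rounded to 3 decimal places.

14.903

For each component E[X²] = Var + (mean)², giving I: 57.51; II: 28.5; III: 1.04591.
Overall E[X²] = 0.0833333·57.51 + 0.333333·28.5 + 0.583333·1.04591 = 14.9026.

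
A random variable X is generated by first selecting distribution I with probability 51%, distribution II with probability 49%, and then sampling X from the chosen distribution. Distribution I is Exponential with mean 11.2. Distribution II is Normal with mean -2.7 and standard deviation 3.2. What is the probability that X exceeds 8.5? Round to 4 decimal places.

0.2389

Conditional on each component, P(X > 8.5): I: 0.468168; II: 0.000232629.
By total probability, P(X > 8.5) = 0.51·0.468168 + 0.49·0.000232629 = 0.23888.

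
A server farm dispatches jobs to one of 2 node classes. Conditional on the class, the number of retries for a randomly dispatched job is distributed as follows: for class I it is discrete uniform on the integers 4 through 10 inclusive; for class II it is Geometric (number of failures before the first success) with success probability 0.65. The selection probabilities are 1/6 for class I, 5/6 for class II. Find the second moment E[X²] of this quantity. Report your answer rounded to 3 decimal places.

9.765

For each component E[X²] = Var + (mean)², giving I: 53; II: 1.11834.
Overall E[X²] = 0.166667·53 + 0.833333·1.11834 = 9.76529.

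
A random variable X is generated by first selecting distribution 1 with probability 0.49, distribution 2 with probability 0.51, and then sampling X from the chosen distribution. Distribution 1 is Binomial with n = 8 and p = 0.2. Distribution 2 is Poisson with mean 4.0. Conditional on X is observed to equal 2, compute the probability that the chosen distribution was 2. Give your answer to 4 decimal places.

0.3419

Likelihoods P(X=2 | ·): 1: 0.293601; 2: 0.146525.
Posterior ∝ prior × likelihood. Numerator for 2: 0.51·0.146525 = 0.0747278.
Normalizing constant: 0.49·0.293601 + 0.51·0.146525 = 0.218592.
P(2 | observation) = 0.0747278 / 0.218592 = 0.341859.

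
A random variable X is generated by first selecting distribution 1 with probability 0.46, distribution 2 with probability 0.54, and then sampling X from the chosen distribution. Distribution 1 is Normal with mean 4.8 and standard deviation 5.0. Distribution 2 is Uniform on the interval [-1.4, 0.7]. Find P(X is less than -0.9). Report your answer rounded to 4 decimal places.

Conditional on each component, P(X < -0.9): 1: 0.127143; 2: 0.238095.
By total probability, P(X < -0.9) = 0.46·0.127143 + 0.54·0.238095 = 0.187057.

0.1871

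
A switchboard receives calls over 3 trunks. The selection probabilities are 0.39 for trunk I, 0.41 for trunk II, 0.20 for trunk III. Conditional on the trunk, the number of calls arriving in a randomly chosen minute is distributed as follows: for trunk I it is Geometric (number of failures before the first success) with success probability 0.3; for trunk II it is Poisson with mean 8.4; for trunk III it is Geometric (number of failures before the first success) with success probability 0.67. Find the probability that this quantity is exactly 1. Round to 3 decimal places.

Conditional on each trunk, P(X = 1): I: 0.21; II: 0.00188889; III: 0.2211.
By total probability, P(X = 1) = 0.39·0.21 + 0.41·0.00188889 + 0.2·0.2211 = 0.126894.

0.127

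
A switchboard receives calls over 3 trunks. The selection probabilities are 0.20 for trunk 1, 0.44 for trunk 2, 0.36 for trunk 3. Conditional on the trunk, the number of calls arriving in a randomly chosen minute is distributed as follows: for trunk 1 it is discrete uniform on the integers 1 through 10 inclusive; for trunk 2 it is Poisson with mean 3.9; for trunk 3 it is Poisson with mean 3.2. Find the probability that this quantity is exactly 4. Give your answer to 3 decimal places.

0.170

Conditional on each trunk, P(X = 4): 1: 0.1; 2: 0.195119; 3: 0.178093.
By total probability, P(X = 4) = 0.2·0.1 + 0.44·0.195119 + 0.36·0.178093 = 0.169966.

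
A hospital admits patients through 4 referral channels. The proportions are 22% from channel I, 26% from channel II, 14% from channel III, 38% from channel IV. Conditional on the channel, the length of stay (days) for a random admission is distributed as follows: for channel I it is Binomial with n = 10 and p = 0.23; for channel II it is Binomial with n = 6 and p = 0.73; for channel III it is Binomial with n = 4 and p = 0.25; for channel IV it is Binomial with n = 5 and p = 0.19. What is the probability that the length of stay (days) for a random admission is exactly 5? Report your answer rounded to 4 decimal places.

0.0971

Conditional on each channel, P(X = 5): I: 0.0439029; II: 0.335838; III: 0; IV: 0.00024761.
By total probability, P(X = 5) = 0.22·0.0439029 + 0.26·0.335838 + 0.14·0 + 0.38·0.00024761 = 0.0970705.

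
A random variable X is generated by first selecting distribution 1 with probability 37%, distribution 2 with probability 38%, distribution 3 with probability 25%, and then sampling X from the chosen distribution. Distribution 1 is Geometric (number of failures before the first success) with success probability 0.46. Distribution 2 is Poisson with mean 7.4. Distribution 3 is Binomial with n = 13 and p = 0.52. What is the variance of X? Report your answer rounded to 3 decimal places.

Per component, 1: μ=1.17391, E[X²]=3.93006; 2: μ=7.4, E[X²]=62.16; 3: μ=6.76, E[X²]=48.9424.
E[X] = 0.37·1.17391 + 0.38·7.4 + 0.25·6.76 = 4.93635.
E[X²] = 0.37·3.93006 + 0.38·62.16 + 0.25·48.9424 = 37.3105.
Var(X) = E[X²] − (E[X])² = 37.3105 − 24.3675 = 12.943.

12.943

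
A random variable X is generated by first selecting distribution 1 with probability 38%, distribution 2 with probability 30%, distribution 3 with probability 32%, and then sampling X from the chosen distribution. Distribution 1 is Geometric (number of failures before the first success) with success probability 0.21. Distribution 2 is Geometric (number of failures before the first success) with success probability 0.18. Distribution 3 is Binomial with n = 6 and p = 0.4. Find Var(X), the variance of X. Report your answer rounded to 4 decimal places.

Per component, 1: μ=3.7619, E[X²]=32.0658; 2: μ=4.55556, E[X²]=46.0617; 3: μ=2.4, E[X²]=7.2.
E[X] = 0.38·3.7619 + 0.3·4.55556 + 0.32·2.4 = 3.56419.
E[X²] = 0.38·32.0658 + 0.3·46.0617 + 0.32·7.2 = 28.3075.
Var(X) = E[X²] − (E[X])² = 28.3075 − 12.7035 = 15.6041.

15.6041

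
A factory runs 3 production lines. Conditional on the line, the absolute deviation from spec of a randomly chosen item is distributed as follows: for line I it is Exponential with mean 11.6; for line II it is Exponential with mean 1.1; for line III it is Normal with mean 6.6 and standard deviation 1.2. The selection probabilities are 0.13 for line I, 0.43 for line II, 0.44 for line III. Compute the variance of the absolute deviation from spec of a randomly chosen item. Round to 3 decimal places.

31.963

Per component, I: μ=11.6, E[X²]=269.12; II: μ=1.1, E[X²]=2.42; III: μ=6.6, E[X²]=45.
E[X] = 0.13·11.6 + 0.43·1.1 + 0.44·6.6 = 4.885.
E[X²] = 0.13·269.12 + 0.43·2.42 + 0.44·45 = 55.8262.
Var(X) = E[X²] − (E[X])² = 55.8262 − 23.8632 = 31.963.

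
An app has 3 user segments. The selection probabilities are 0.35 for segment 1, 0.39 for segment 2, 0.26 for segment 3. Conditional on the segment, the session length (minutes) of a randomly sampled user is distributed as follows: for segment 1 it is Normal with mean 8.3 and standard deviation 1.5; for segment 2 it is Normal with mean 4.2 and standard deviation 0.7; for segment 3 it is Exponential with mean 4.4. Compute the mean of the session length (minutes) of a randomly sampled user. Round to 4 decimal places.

Component means — 1: 8.3; 2: 4.2; 3: 4.4.
E[X] = 0.35·8.3 + 0.39·4.2 + 0.26·4.4 = 5.687.

5.6870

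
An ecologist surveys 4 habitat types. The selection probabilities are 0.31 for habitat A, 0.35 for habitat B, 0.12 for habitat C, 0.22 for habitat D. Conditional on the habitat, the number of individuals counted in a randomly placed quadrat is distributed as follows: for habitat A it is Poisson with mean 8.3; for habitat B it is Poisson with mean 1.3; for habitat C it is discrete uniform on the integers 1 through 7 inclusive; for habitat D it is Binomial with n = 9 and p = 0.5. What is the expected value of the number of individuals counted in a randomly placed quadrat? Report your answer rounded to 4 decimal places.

4.4980

Component means — A: 8.3; B: 1.3; C: 4; D: 4.5.
E[X] = 0.31·8.3 + 0.35·1.3 + 0.12·4 + 0.22·4.5 = 4.498.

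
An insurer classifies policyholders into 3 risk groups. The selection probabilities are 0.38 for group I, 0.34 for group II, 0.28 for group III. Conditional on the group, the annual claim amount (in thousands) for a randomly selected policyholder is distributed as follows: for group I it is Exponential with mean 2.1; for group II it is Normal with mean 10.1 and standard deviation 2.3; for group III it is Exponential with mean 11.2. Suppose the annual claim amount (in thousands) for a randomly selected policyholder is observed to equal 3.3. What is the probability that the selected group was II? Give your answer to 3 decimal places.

0.013

Likelihoods f(3.3 | ·): I: 0.0989277; II: 0.00219328; III: 0.0664998.
Posterior ∝ prior × likelihood. Numerator for II: 0.34·0.00219328 = 0.000745715.
Normalizing constant: 0.38·0.0989277 + 0.34·0.00219328 + 0.28·0.0664998 = 0.0569582.
P(II | observation) = 0.000745715 / 0.0569582 = 0.0130923.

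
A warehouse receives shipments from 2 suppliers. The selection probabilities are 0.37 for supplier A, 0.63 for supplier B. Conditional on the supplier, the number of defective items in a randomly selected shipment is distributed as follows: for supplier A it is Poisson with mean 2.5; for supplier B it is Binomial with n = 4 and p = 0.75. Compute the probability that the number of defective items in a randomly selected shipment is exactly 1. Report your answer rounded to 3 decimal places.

Conditional on each supplier, P(X = 1): A: 0.205212; B: 0.046875.
By total probability, P(X = 1) = 0.37·0.205212 + 0.63·0.046875 = 0.10546.

0.105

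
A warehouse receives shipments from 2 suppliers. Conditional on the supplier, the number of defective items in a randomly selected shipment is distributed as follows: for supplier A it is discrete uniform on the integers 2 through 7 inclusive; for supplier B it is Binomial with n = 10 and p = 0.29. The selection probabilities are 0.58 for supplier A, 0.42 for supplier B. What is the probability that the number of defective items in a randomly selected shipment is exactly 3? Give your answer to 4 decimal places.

Conditional on each supplier, P(X = 3): A: 0.166667; B: 0.266185.
By total probability, P(X = 3) = 0.58·0.166667 + 0.42·0.266185 = 0.208464.

0.2085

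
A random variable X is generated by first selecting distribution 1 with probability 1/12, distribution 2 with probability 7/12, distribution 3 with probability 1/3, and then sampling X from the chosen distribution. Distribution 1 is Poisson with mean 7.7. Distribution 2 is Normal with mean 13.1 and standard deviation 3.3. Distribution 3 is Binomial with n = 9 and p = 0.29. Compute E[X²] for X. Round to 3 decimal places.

114.929

For each component E[X²] = Var + (mean)², giving 1: 66.99; 2: 182.5; 3: 8.6652.
Overall E[X²] = 0.0833333·66.99 + 0.583333·182.5 + 0.333333·8.6652 = 114.929.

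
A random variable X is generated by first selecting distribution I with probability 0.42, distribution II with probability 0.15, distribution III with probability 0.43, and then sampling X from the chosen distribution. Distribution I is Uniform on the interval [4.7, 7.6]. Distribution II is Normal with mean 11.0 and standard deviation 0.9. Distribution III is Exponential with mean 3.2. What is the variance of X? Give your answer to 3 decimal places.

Per component, I: μ=6.15, E[X²]=38.5233; II: μ=11, E[X²]=121.81; III: μ=3.2, E[X²]=20.48.
E[X] = 0.42·6.15 + 0.15·11 + 0.43·3.2 = 5.609.
E[X²] = 0.42·38.5233 + 0.15·121.81 + 0.43·20.48 = 43.2577.
Var(X) = E[X²] − (E[X])² = 43.2577 − 31.4609 = 11.7968.

11.797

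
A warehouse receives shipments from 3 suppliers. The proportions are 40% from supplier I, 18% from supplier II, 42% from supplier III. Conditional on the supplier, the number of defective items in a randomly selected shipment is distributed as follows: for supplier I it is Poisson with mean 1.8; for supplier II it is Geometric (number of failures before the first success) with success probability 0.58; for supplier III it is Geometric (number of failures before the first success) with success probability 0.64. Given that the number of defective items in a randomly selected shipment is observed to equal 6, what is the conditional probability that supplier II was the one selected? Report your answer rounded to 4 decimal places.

0.1338

Likelihoods P(X=6 | ·): I: 0.00780859; II: 0.00318364; III: 0.00139314.
Posterior ∝ prior × likelihood. Numerator for II: 0.18·0.00318364 = 0.000573055.
Normalizing constant: 0.4·0.00780859 + 0.18·0.00318364 + 0.42·0.00139314 = 0.00428161.
P(II | observation) = 0.000573055 / 0.00428161 = 0.133841.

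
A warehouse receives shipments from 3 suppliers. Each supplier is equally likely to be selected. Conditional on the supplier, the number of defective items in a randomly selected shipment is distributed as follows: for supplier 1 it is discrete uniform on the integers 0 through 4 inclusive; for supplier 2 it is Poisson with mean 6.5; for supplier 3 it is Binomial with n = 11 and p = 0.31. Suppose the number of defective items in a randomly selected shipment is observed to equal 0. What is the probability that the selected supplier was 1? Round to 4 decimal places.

Likelihoods P(X=0 | ·): 1: 0.2; 2: 0.00150344; 3: 0.0168787.
Posterior ∝ prior × likelihood. Numerator for 1: 0.333333·0.2 = 0.0666667.
Normalizing constant: 0.333333·0.2 + 0.333333·0.00150344 + 0.333333·0.0168787 = 0.0727941.
P(1 | observation) = 0.0666667 / 0.0727941 = 0.915826.

0.9158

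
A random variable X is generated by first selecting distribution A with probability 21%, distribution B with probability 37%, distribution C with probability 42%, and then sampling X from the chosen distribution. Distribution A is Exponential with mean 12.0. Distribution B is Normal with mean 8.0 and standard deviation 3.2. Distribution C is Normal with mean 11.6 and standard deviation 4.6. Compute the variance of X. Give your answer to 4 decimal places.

Per component, A: μ=12, E[X²]=288; B: μ=8, E[X²]=74.24; C: μ=11.6, E[X²]=155.72.
E[X] = 0.21·12 + 0.37·8 + 0.42·11.6 = 10.352.
E[X²] = 0.21·288 + 0.37·74.24 + 0.42·155.72 = 153.351.
Var(X) = E[X²] − (E[X])² = 153.351 − 107.164 = 46.1873.

46.1873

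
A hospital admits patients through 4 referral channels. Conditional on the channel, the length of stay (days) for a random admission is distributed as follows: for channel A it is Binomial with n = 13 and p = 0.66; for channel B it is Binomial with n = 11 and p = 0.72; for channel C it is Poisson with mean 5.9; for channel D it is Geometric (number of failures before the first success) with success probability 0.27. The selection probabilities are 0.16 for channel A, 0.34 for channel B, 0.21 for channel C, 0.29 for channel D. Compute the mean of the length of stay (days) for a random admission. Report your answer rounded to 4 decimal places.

Component means — A: 8.58; B: 7.92; C: 5.9; D: 2.7037.
E[X] = 0.16·8.58 + 0.34·7.92 + 0.21·5.9 + 0.29·2.7037 = 6.08867.

6.0887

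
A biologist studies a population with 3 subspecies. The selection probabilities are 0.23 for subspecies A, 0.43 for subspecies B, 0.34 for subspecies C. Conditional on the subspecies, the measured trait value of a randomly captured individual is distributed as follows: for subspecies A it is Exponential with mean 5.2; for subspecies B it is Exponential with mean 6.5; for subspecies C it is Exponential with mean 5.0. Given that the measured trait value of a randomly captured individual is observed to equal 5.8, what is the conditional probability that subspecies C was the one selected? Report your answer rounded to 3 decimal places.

Likelihoods f(5.8 | ·): A: 0.0630364; B: 0.0630322; C: 0.0626972.
Posterior ∝ prior × likelihood. Numerator for C: 0.34·0.0626972 = 0.0213171.
Normalizing constant: 0.23·0.0630364 + 0.43·0.0630322 + 0.34·0.0626972 = 0.0629193.
P(C | observation) = 0.0213171 / 0.0629193 = 0.3388.

0.339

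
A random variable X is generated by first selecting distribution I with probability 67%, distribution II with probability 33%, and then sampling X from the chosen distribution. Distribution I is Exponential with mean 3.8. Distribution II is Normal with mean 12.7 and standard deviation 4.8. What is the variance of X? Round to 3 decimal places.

34.791

Per component, I: μ=3.8, E[X²]=28.88; II: μ=12.7, E[X²]=184.33.
E[X] = 0.67·3.8 + 0.33·12.7 = 6.737.
E[X²] = 0.67·28.88 + 0.33·184.33 = 80.1785.
Var(X) = E[X²] − (E[X])² = 80.1785 − 45.3872 = 34.7913.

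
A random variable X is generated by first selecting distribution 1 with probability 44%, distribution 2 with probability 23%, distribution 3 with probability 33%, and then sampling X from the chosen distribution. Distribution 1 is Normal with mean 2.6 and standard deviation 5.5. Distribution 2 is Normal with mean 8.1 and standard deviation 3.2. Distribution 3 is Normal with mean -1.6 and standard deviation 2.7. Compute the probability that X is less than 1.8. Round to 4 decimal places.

Conditional on each component, P(X < 1.8): 1: 0.442176; 2: 0.0244909; 3: 0.896032.
By total probability, P(X < 1.8) = 0.44·0.442176 + 0.23·0.0244909 + 0.33·0.896032 = 0.495881.

0.4959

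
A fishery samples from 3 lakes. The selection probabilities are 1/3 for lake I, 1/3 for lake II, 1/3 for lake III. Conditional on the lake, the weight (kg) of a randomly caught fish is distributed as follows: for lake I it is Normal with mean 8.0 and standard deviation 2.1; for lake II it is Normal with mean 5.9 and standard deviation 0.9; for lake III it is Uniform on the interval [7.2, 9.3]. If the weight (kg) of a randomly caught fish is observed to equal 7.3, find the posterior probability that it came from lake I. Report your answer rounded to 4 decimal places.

Likelihoods f(7.3 | ·): I: 0.179706; II: 0.132198; III: 0.47619.
Posterior ∝ prior × likelihood. Numerator for I: 0.333333·0.179706 = 0.0599021.
Normalizing constant: 0.333333·0.179706 + 0.333333·0.132198 + 0.333333·0.47619 = 0.262698.
P(I | observation) = 0.0599021 / 0.262698 = 0.228026.

0.2280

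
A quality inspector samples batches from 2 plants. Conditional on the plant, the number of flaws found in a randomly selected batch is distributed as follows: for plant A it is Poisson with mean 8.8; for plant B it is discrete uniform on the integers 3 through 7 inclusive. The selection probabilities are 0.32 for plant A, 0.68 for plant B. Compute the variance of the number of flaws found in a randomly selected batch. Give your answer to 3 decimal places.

7.318

Per component, A: μ=8.8, E[X²]=86.24; B: μ=5, E[X²]=27.
E[X] = 0.32·8.8 + 0.68·5 = 6.216.
E[X²] = 0.32·86.24 + 0.68·27 = 45.9568.
Var(X) = E[X²] − (E[X])² = 45.9568 − 38.6387 = 7.31814.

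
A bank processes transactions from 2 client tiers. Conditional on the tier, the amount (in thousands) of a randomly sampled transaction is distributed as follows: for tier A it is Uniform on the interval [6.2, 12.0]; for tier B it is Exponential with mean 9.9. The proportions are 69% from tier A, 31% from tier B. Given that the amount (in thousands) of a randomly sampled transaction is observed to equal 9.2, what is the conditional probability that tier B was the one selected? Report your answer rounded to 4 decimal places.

0.0941

Likelihoods f(9.2 | ·): A: 0.172414; B: 0.0398821.
Posterior ∝ prior × likelihood. Numerator for B: 0.31·0.0398821 = 0.0123635.
Normalizing constant: 0.69·0.172414 + 0.31·0.0398821 = 0.131329.
P(B | observation) = 0.0123635 / 0.131329 = 0.0941411.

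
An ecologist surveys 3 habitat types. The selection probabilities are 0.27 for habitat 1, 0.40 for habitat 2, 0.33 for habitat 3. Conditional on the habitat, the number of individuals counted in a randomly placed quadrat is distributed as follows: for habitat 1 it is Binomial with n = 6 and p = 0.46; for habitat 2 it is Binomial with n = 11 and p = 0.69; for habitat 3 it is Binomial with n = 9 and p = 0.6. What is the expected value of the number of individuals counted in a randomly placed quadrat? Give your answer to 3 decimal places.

5.563

Component means — 1: 2.76; 2: 7.59; 3: 5.4.
E[X] = 0.27·2.76 + 0.4·7.59 + 0.33·5.4 = 5.5632.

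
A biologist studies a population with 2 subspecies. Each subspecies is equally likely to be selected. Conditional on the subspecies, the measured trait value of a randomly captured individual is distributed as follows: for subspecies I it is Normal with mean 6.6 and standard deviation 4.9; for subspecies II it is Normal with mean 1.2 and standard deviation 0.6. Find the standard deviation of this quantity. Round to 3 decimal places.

Per component, I: μ=6.6, E[X²]=67.57; II: μ=1.2, E[X²]=1.8.
E[X] = 0.5·6.6 + 0.5·1.2 = 3.9.
E[X²] = 0.5·67.57 + 0.5·1.8 = 34.685.
Var(X) = E[X²] − (E[X])² = 34.685 − 15.21 = 19.475.
SD(X) = √19.475 = 4.41305.

4.413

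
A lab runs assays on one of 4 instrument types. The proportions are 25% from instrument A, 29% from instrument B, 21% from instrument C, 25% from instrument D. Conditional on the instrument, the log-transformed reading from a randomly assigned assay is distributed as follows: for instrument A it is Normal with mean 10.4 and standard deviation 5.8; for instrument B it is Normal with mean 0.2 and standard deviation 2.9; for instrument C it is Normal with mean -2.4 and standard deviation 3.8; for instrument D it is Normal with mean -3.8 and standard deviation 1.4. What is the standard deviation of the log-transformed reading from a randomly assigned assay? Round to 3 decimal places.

Per component, A: μ=10.4, E[X²]=141.8; B: μ=0.2, E[X²]=8.45; C: μ=-2.4, E[X²]=20.2; D: μ=-3.8, E[X²]=16.4.
E[X] = 0.25·10.4 + 0.29·0.2 + 0.21·-2.4 + 0.25·-3.8 = 1.204.
E[X²] = 0.25·141.8 + 0.29·8.45 + 0.21·20.2 + 0.25·16.4 = 46.2425.
Var(X) = E[X²] − (E[X])² = 46.2425 − 1.44962 = 44.7929.
SD(X) = √44.7929 = 6.69275.

6.693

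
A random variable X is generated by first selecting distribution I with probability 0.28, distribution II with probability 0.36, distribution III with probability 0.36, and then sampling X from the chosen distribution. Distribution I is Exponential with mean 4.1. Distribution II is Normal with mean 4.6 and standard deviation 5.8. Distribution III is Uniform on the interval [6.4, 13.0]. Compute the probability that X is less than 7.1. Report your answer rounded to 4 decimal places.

0.5087

Conditional on each component, P(X < 7.1): I: 0.823018; II: 0.666778; III: 0.106061.
By total probability, P(X < 7.1) = 0.28·0.823018 + 0.36·0.666778 + 0.36·0.106061 = 0.508667.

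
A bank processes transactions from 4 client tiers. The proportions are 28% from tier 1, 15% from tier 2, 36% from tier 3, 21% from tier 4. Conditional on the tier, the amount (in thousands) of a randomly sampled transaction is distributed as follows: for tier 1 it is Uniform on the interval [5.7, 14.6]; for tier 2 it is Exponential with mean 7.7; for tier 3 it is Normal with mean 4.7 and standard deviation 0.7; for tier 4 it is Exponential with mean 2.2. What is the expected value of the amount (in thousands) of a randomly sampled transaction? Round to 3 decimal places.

6.151

Component means — 1: 10.15; 2: 7.7; 3: 4.7; 4: 2.2.
E[X] = 0.28·10.15 + 0.15·7.7 + 0.36·4.7 + 0.21·2.2 = 6.151.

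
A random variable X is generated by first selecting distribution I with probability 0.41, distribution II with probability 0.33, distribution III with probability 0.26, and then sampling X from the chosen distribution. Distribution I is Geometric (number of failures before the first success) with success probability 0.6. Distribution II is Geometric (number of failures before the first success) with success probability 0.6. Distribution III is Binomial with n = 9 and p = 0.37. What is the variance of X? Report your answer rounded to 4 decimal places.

2.7324

Per component, I: μ=0.666667, E[X²]=1.55556; II: μ=0.666667, E[X²]=1.55556; III: μ=3.33, E[X²]=13.1868.
E[X] = 0.41·0.666667 + 0.33·0.666667 + 0.26·3.33 = 1.35913.
E[X²] = 0.41·1.55556 + 0.33·1.55556 + 0.26·13.1868 = 4.57968.
Var(X) = E[X²] − (E[X])² = 4.57968 − 1.84724 = 2.73244.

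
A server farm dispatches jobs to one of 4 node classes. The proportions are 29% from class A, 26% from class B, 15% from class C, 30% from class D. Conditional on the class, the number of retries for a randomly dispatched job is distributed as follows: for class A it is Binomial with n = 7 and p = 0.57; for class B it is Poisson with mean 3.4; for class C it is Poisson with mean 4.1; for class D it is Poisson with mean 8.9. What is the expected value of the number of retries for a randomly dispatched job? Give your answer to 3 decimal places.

5.326

Component means — A: 3.99; B: 3.4; C: 4.1; D: 8.9.
E[X] = 0.29·3.99 + 0.26·3.4 + 0.15·4.1 + 0.3·8.9 = 5.3261.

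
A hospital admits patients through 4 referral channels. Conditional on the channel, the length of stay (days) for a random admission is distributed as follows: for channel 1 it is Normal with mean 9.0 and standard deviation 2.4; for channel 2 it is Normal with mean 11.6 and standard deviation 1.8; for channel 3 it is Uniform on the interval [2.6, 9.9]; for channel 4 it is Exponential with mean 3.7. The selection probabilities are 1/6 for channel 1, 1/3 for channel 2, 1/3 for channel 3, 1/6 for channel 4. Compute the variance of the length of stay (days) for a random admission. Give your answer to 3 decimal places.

14.387

Per component, 1: μ=9, E[X²]=86.76; 2: μ=11.6, E[X²]=137.8; 3: μ=6.25, E[X²]=43.5033; 4: μ=3.7, E[X²]=27.38.
E[X] = 0.166667·9 + 0.333333·11.6 + 0.333333·6.25 + 0.166667·3.7 = 8.06667.
E[X²] = 0.166667·86.76 + 0.333333·137.8 + 0.333333·43.5033 + 0.166667·27.38 = 79.4578.
Var(X) = E[X²] − (E[X])² = 79.4578 − 65.0711 = 14.3867.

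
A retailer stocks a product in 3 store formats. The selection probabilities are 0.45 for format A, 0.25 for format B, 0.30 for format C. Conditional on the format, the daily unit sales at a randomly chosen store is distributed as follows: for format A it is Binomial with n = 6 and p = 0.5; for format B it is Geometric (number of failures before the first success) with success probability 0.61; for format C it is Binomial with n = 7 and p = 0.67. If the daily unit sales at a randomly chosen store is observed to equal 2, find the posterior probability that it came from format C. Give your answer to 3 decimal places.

Likelihoods P(X=2 | ·): A: 0.234375; B: 0.092781; C: 0.0368925.
Posterior ∝ prior × likelihood. Numerator for C: 0.3·0.0368925 = 0.0110678.
Normalizing constant: 0.45·0.234375 + 0.25·0.092781 + 0.3·0.0368925 = 0.139732.
P(C | observation) = 0.0110678 / 0.139732 = 0.0792072.

0.079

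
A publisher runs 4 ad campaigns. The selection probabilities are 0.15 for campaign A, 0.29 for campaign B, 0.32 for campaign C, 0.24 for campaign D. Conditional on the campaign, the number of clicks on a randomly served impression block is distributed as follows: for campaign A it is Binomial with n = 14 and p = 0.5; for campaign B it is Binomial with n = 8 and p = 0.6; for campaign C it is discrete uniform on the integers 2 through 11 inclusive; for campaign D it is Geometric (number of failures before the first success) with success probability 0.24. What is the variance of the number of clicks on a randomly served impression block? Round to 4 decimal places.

Per component, A: μ=7, E[X²]=52.5; B: μ=4.8, E[X²]=24.96; C: μ=6.5, E[X²]=50.5; D: μ=3.16667, E[X²]=23.2222.
E[X] = 0.15·7 + 0.29·4.8 + 0.32·6.5 + 0.24·3.16667 = 5.282.
E[X²] = 0.15·52.5 + 0.29·24.96 + 0.32·50.5 + 0.24·23.2222 = 36.8467.
Var(X) = E[X²] − (E[X])² = 36.8467 − 27.8995 = 8.94721.

8.9472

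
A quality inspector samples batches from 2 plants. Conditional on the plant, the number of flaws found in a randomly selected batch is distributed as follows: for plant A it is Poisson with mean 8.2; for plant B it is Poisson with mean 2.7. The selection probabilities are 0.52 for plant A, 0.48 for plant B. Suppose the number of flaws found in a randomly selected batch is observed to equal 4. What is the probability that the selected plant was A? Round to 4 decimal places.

Likelihoods P(X=4 | ·): A: 0.0517404; B: 0.148816.
Posterior ∝ prior × likelihood. Numerator for A: 0.52·0.0517404 = 0.026905.
Normalizing constant: 0.52·0.0517404 + 0.48·0.148816 = 0.0983365.
P(A | observation) = 0.026905 / 0.0983365 = 0.273601.

0.2736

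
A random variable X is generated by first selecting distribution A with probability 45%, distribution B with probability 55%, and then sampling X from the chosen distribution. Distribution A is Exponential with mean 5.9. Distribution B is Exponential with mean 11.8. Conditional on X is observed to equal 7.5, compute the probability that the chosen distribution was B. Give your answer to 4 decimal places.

0.5357

Likelihoods f(7.5 | ·): A: 0.0475421; B: 0.0448832.
Posterior ∝ prior × likelihood. Numerator for B: 0.55·0.0448832 = 0.0246857.
Normalizing constant: 0.45·0.0475421 + 0.55·0.0448832 = 0.0460797.
P(B | observation) = 0.0246857 / 0.0460797 = 0.535718.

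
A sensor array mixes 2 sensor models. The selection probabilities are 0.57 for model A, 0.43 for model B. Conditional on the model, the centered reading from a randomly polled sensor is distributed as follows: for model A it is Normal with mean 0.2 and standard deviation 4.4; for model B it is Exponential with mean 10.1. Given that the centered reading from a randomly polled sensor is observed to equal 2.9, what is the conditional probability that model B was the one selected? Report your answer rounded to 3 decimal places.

Likelihoods f(2.9 | ·): A: 0.0751088; B: 0.0742985.
Posterior ∝ prior × likelihood. Numerator for B: 0.43·0.0742985 = 0.0319484.
Normalizing constant: 0.57·0.0751088 + 0.43·0.0742985 = 0.0747604.
P(B | observation) = 0.0319484 / 0.0747604 = 0.427344.

0.427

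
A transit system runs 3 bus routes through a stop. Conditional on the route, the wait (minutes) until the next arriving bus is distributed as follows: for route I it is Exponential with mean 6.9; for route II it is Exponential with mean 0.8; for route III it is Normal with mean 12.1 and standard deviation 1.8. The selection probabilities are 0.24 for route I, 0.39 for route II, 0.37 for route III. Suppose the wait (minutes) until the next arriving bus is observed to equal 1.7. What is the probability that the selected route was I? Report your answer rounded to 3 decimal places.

0.318

Likelihoods f(1.7 | ·): I: 0.113279; II: 0.149291; III: 1.24932e-08.
Posterior ∝ prior × likelihood. Numerator for I: 0.24·0.113279 = 0.027187.
Normalizing constant: 0.24·0.113279 + 0.39·0.149291 + 0.37·1.24932e-08 = 0.0854106.
P(I | observation) = 0.027187 / 0.0854106 = 0.31831.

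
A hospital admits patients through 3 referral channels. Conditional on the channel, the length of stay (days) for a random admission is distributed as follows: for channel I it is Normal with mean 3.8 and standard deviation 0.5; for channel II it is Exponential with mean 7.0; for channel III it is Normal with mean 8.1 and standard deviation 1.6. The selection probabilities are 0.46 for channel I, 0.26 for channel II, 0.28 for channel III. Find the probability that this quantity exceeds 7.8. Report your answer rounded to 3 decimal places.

0.246

Conditional on each channel, P(X > 7.8): I: 6.66134e-16; II: 0.32815; III: 0.574366.
By total probability, P(X > 7.8) = 0.46·6.66134e-16 + 0.26·0.32815 + 0.28·0.574366 = 0.246141.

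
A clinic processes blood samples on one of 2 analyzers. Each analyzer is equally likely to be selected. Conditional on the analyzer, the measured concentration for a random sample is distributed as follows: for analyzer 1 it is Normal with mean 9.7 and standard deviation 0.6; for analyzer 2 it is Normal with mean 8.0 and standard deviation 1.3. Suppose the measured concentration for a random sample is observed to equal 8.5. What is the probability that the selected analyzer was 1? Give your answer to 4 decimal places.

0.2400

Likelihoods f(8.5 | ·): 1: 0.0899849; 2: 0.285.
Posterior ∝ prior × likelihood. Numerator for 1: 0.5·0.0899849 = 0.0449925.
Normalizing constant: 0.5·0.0899849 + 0.5·0.285 = 0.187492.
P(1 | observation) = 0.0449925 / 0.187492 = 0.23997.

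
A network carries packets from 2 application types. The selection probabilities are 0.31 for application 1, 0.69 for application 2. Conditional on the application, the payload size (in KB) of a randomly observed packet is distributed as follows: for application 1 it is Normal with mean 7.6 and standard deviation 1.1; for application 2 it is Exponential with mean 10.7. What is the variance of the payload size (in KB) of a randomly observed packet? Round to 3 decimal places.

81.429

Per component, 1: μ=7.6, E[X²]=58.97; 2: μ=10.7, E[X²]=228.98.
E[X] = 0.31·7.6 + 0.69·10.7 = 9.739.
E[X²] = 0.31·58.97 + 0.69·228.98 = 176.277.
Var(X) = E[X²] − (E[X])² = 176.277 − 94.8481 = 81.4288.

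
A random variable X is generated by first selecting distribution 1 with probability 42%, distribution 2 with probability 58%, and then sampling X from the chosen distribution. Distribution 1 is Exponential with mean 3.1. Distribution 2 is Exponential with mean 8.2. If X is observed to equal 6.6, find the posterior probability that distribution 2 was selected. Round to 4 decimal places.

Likelihoods f(6.6 | ·): 1: 0.0383717; 2: 0.0545296.
Posterior ∝ prior × likelihood. Numerator for 2: 0.58·0.0545296 = 0.0316271.
Normalizing constant: 0.42·0.0383717 + 0.58·0.0545296 = 0.0477433.
P(2 | observation) = 0.0316271 / 0.0477433 = 0.662442.

0.6624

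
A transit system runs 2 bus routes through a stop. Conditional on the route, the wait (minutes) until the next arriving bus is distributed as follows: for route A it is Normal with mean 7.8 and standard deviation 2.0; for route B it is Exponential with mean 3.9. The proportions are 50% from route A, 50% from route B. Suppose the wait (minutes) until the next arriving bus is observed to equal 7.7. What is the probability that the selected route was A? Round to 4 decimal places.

0.8484

Likelihoods f(7.7 | ·): A: 0.199222; B: 0.0356026.
Posterior ∝ prior × likelihood. Numerator for A: 0.5·0.199222 = 0.099611.
Normalizing constant: 0.5·0.199222 + 0.5·0.0356026 = 0.117412.
P(A | observation) = 0.099611 / 0.117412 = 0.848386.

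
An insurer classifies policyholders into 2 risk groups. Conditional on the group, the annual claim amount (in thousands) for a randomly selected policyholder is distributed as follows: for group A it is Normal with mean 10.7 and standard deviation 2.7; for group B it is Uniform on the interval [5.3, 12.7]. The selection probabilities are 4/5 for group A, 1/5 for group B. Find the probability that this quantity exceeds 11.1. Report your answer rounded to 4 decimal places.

Conditional on each group, P(X > 11.1): A: 0.441113; B: 0.216216.
By total probability, P(X > 11.1) = 0.8·0.441113 + 0.2·0.216216 = 0.396134.

0.3961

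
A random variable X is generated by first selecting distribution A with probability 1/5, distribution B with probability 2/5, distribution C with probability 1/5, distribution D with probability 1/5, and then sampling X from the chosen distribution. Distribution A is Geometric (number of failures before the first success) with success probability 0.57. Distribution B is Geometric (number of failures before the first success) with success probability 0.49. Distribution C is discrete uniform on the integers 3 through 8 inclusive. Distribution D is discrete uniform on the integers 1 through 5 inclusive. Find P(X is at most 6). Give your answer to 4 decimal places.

Conditional on each component, P(X ≤ 6): A: 0.997282; B: 0.991026; C: 0.666667; D: 1.
By total probability, P(X ≤ 6) = 0.2·0.997282 + 0.4·0.991026 + 0.2·0.666667 + 0.2·1 = 0.9292.

0.9292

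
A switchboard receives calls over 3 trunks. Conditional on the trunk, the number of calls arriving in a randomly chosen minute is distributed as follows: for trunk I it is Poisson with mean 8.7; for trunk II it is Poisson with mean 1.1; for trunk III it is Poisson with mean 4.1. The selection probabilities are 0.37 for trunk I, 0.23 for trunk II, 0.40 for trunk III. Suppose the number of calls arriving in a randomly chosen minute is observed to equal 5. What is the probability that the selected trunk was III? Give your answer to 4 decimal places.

Likelihoods P(X=5 | ·): I: 0.0691915; II: 0.00446744; III: 0.160004.
Posterior ∝ prior × likelihood. Numerator for III: 0.4·0.160004 = 0.0640016.
Normalizing constant: 0.37·0.0691915 + 0.23·0.00446744 + 0.4·0.160004 = 0.09063.
P(III | observation) = 0.0640016 / 0.09063 = 0.706186.

0.7062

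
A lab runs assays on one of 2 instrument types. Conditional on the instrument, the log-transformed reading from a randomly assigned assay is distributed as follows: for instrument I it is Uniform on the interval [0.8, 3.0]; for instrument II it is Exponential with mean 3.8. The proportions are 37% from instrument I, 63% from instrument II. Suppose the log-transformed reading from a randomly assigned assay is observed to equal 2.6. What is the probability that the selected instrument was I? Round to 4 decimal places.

0.6679

Likelihoods f(2.6 | ·): I: 0.454545; II: 0.13276.
Posterior ∝ prior × likelihood. Numerator for I: 0.37·0.454545 = 0.168182.
Normalizing constant: 0.37·0.454545 + 0.63·0.13276 = 0.251821.
P(I | observation) = 0.168182 / 0.251821 = 0.667863.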